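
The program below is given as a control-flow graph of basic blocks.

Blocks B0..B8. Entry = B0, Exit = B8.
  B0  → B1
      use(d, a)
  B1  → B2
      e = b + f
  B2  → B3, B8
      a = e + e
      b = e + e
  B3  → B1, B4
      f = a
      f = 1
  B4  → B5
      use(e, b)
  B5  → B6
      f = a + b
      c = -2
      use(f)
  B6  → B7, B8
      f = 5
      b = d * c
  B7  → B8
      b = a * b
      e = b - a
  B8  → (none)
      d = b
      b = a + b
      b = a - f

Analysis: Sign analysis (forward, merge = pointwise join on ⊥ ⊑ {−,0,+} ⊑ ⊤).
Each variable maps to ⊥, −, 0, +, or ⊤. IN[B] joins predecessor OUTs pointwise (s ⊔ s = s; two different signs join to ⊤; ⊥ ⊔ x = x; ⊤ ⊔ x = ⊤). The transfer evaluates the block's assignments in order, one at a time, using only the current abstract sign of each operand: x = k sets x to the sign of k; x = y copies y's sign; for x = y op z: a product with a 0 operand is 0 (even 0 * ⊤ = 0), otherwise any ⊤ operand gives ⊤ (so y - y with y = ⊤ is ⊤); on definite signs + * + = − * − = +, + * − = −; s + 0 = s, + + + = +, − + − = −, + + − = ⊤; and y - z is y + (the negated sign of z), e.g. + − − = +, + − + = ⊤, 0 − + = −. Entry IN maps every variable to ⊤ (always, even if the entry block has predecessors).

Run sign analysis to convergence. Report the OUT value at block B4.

Converged values:
  B0:   IN=(all ⊤)   OUT=(all ⊤)
  B1:   IN=(all ⊤)   OUT=(all ⊤)
  B2:   IN=(all ⊤)   OUT=(all ⊤)
  B3:   IN=(all ⊤)   OUT={f:+; rest ⊤}
  B4:   IN={f:+; rest ⊤}   OUT={f:+; rest ⊤}
  B5:   IN={f:+; rest ⊤}   OUT={c:-; rest ⊤}
  B6:   IN={c:-; rest ⊤}   OUT={c:-, f:+; rest ⊤}
  B7:   IN={c:-, f:+; rest ⊤}   OUT={c:-, f:+; rest ⊤}
  B8:   IN=(all ⊤)   OUT=(all ⊤)

Merge at B4: IN[B4] = OUT[B3] = {a: ⊤, b: ⊤, c: ⊤, d: ⊤, e: ⊤, f: +}
Applying B4's transfer function to that IN value gives OUT[B4] (row B4 above).

Answer: {a: ⊤, b: ⊤, c: ⊤, d: ⊤, e: ⊤, f: +}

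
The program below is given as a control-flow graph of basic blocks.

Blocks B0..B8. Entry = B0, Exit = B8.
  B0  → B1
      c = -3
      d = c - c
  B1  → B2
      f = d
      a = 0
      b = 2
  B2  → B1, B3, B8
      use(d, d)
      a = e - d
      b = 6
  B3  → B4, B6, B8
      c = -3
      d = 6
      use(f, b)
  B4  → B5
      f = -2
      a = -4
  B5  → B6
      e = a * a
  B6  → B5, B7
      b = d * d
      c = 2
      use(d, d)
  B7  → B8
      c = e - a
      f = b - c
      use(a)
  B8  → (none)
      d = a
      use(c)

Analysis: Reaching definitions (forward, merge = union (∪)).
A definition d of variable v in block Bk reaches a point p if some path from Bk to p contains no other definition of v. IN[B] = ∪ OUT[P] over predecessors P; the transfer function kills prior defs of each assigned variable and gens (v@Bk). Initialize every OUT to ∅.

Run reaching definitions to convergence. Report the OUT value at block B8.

Answer: {a@B2, a@B4, b@B2, b@B6, c@B0, c@B3, c@B7, d@B8, e@B5, f@B1, f@B7}

Trace:
Per-block solution:
  B0: | IN={} | OUT={c@B0, d@B0}
  B1: | IN={a@B2, b@B2, c@B0, d@B0, f@B1} | OUT={a@B1, b@B1, c@B0, d@B0, f@B1}
  B2: | IN={a@B1, b@B1, c@B0, d@B0, f@B1} | OUT={a@B2, b@B2, c@B0, d@B0, f@B1}
  B3: | IN={a@B2, b@B2, c@B0, d@B0, f@B1} | OUT={a@B2, b@B2, c@B3, d@B3, f@B1}
  B4: | IN={a@B2, b@B2, c@B3, d@B3, f@B1} | OUT={a@B4, b@B2, c@B3, d@B3, f@B4}
  B5: | IN={a@B2, a@B4, b@B2, b@B6, c@B3, c@B6, d@B3, e@B5, f@B1, f@B4} | OUT={a@B2, a@B4, b@B2, b@B6, c@B3, c@B6, d@B3, e@B5, f@B1, f@B4}
  B6: | IN={a@B2, a@B4, b@B2, b@B6, c@B3, c@B6, d@B3, e@B5, f@B1, f@B4} | OUT={a@B2, a@B4, b@B6, c@B6, d@B3, e@B5, f@B1, f@B4}
  B7: | IN={a@B2, a@B4, b@B6, c@B6, d@B3, e@B5, f@B1, f@B4} | OUT={a@B2, a@B4, b@B6, c@B7, d@B3, e@B5, f@B7}
  B8: | IN={a@B2, a@B4, b@B2, b@B6, c@B0, c@B3, c@B7, d@B0, d@B3, e@B5, f@B1, f@B7} | OUT={a@B2, a@B4, b@B2, b@B6, c@B0, c@B3, c@B7, d@B8, e@B5, f@B1, f@B7}

Merge at B8: IN[B8] = OUT[B2] ⊔ OUT[B3] ⊔ OUT[B7] = {a@B2, a@B4, b@B2, b@B6, c@B0, c@B3, c@B7, d@B0, d@B3, e@B5, f@B1, f@B7}
Applying B8's transfer function to that IN value gives OUT[B8] (row B8 above).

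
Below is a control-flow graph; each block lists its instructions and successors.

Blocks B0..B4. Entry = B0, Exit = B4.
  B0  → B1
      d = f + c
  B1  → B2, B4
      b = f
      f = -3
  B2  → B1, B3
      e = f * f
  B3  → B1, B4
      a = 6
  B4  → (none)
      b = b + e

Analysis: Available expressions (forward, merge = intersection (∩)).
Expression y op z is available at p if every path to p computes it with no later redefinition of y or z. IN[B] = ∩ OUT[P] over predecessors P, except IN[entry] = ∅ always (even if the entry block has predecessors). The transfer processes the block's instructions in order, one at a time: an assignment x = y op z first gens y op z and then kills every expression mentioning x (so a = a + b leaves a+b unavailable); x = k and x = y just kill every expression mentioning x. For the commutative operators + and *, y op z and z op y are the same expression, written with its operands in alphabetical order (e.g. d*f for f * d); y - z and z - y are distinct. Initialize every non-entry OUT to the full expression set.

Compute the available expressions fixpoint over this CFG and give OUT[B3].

Answer: {f*f}

Derivation:
Fixpoint table:
  B0:   IN={}   OUT={c+f}
  B1:   IN={}   OUT={}
  B2:   IN={}   OUT={f*f}
  B3:   IN={f*f}   OUT={f*f}
  B4:   IN={}   OUT={}

Merge at B3: IN[B3] = OUT[B2] = {f*f}
Applying B3's transfer function to that IN value gives OUT[B3] (row B3 above).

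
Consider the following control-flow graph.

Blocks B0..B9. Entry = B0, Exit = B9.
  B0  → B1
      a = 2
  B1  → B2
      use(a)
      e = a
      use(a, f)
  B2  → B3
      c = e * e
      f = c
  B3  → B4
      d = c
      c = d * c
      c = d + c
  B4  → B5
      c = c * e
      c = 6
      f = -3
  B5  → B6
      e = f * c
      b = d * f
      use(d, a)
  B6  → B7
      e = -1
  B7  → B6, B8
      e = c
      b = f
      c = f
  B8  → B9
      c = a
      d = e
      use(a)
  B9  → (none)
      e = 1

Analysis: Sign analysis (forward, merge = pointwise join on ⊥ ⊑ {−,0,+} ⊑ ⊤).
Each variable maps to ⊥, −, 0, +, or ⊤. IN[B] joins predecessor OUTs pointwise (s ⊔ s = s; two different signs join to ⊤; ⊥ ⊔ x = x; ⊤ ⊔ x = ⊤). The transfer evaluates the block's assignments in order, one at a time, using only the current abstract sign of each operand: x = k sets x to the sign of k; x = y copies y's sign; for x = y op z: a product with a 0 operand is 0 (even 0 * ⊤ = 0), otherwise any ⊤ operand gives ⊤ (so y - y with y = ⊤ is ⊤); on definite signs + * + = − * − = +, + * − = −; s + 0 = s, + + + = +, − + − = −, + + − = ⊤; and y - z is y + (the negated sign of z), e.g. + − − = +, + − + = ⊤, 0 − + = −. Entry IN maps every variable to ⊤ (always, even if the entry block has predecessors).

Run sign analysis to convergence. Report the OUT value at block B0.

Per-block solution:
  B0: | IN=(all ⊤) | OUT={a:+; rest ⊤}
  B1: | IN={a:+; rest ⊤} | OUT={a:+, e:+; rest ⊤}
  B2: | IN={a:+, e:+; rest ⊤} | OUT={a:+, c:+, e:+, f:+; rest ⊤}
  B3: | IN={a:+, c:+, e:+, f:+; rest ⊤} | OUT={a:+, c:+, d:+, e:+, f:+; rest ⊤}
  B4: | IN={a:+, c:+, d:+, e:+, f:+; rest ⊤} | OUT={a:+, c:+, d:+, e:+, f:-; rest ⊤}
  B5: | IN={a:+, c:+, d:+, e:+, f:-; rest ⊤} | OUT={a:+, b:-, c:+, d:+, e:-, f:-; rest ⊤}
  B6: | IN={a:+, b:-, d:+, f:-; rest ⊤} | OUT={a:+, b:-, d:+, e:-, f:-; rest ⊤}
  B7: | IN={a:+, b:-, d:+, e:-, f:-; rest ⊤} | OUT={a:+, b:-, c:-, d:+, f:-; rest ⊤}
  B8: | IN={a:+, b:-, c:-, d:+, f:-; rest ⊤} | OUT={a:+, b:-, c:+, f:-; rest ⊤}
  B9: | IN={a:+, b:-, c:+, f:-; rest ⊤} | OUT={a:+, b:-, c:+, e:+, f:-; rest ⊤}

B0 is the boundary node: IN[B0] = {a: ⊤, b: ⊤, c: ⊤, d: ⊤, e: ⊤, f: ⊤}
Applying B0's transfer function to that IN value gives OUT[B0] (row B0 above).

Answer: {a: +, b: ⊤, c: ⊤, d: ⊤, e: ⊤, f: ⊤}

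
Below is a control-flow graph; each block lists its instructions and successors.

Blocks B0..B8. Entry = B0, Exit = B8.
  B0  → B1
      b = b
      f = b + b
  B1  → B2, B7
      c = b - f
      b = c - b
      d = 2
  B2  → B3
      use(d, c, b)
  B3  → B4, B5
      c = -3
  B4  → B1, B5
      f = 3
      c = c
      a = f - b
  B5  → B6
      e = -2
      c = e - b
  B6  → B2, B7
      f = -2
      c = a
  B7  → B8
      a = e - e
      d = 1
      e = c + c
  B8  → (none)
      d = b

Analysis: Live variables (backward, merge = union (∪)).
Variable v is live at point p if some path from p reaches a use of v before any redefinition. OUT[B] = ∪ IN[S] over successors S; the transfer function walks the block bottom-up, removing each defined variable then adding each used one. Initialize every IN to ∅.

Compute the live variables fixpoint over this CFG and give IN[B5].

Per-block solution:
  B0: | IN={a, b, e} | OUT={a, b, e, f}
  B1: | IN={a, b, e, f} | OUT={a, b, c, d, e}
  B2: | IN={a, b, c, d, e} | OUT={a, b, d, e}
  B3: | IN={a, b, d, e} | OUT={a, b, c, d, e}
  B4: | IN={b, c, d, e} | OUT={a, b, d, e, f}
  B5: | IN={a, b, d} | OUT={a, b, d, e}
  B6: | IN={a, b, d, e} | OUT={a, b, c, d, e}
  B7: | IN={b, c, e} | OUT={b}
  B8: | IN={b} | OUT={}

Merge at B5: OUT[B5] = IN[B6] = {a, b, d, e}
Applying B5's transfer function to that OUT value gives IN[B5] (row B5 above).

Answer: {a, b, d}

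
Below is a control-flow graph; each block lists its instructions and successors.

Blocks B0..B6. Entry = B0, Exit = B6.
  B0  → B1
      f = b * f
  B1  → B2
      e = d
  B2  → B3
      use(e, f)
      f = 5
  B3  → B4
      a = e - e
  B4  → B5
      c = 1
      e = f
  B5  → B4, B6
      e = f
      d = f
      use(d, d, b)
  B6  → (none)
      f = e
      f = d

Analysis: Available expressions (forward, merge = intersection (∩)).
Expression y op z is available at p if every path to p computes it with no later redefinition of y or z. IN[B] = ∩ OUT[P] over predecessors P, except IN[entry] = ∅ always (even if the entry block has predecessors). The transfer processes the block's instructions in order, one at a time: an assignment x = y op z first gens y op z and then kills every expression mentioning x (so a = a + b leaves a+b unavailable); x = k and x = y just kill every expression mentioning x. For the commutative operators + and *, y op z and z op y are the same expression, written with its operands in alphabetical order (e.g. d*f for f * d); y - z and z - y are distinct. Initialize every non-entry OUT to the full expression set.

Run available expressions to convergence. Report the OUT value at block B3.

Answer: {e-e}

Derivation:
Per-block solution:
  B0:   IN={}   OUT={}
  B1:   IN={}   OUT={}
  B2:   IN={}   OUT={}
  B3:   IN={}   OUT={e-e}
  B4:   IN={}   OUT={}
  B5:   IN={}   OUT={}
  B6:   IN={}   OUT={}

Merge at B3: IN[B3] = OUT[B2] = {}
Applying B3's transfer function to that IN value gives OUT[B3] (row B3 above).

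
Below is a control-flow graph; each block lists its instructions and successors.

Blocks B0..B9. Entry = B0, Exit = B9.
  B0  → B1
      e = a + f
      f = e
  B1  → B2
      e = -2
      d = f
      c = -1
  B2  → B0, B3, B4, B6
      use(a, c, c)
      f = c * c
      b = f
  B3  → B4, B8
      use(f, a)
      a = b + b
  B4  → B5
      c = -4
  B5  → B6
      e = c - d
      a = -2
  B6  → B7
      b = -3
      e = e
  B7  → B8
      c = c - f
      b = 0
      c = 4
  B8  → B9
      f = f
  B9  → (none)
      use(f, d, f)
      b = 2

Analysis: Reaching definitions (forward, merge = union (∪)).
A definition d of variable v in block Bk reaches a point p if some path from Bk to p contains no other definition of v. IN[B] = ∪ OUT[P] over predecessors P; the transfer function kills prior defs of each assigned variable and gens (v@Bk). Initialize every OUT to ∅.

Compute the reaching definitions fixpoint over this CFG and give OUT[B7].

Converged values:
  B0:   IN={b@B2, c@B1, d@B1, e@B1, f@B2}   OUT={b@B2, c@B1, d@B1, e@B0, f@B0}
  B1:   IN={b@B2, c@B1, d@B1, e@B0, f@B0}   OUT={b@B2, c@B1, d@B1, e@B1, f@B0}
  B2:   IN={b@B2, c@B1, d@B1, e@B1, f@B0}   OUT={b@B2, c@B1, d@B1, e@B1, f@B2}
  B3:   IN={b@B2, c@B1, d@B1, e@B1, f@B2}   OUT={a@B3, b@B2, c@B1, d@B1, e@B1, f@B2}
  B4:   IN={a@B3, b@B2, c@B1, d@B1, e@B1, f@B2}   OUT={a@B3, b@B2, c@B4, d@B1, e@B1, f@B2}
  B5:   IN={a@B3, b@B2, c@B4, d@B1, e@B1, f@B2}   OUT={a@B5, b@B2, c@B4, d@B1, e@B5, f@B2}
  B6:   IN={a@B5, b@B2, c@B1, c@B4, d@B1, e@B1, e@B5, f@B2}   OUT={a@B5, b@B6, c@B1, c@B4, d@B1, e@B6, f@B2}
  B7:   IN={a@B5, b@B6, c@B1, c@B4, d@B1, e@B6, f@B2}   OUT={a@B5, b@B7, c@B7, d@B1, e@B6, f@B2}
  B8:   IN={a@B3, a@B5, b@B2, b@B7, c@B1, c@B7, d@B1, e@B1, e@B6, f@B2}   OUT={a@B3, a@B5, b@B2, b@B7, c@B1, c@B7, d@B1, e@B1, e@B6, f@B8}
  B9:   IN={a@B3, a@B5, b@B2, b@B7, c@B1, c@B7, d@B1, e@B1, e@B6, f@B8}   OUT={a@B3, a@B5, b@B9, c@B1, c@B7, d@B1, e@B1, e@B6, f@B8}

Merge at B7: IN[B7] = OUT[B6] = {a@B5, b@B6, c@B1, c@B4, d@B1, e@B6, f@B2}
Applying B7's transfer function to that IN value gives OUT[B7] (row B7 above).

Answer: {a@B5, b@B7, c@B7, d@B1, e@B6, f@B2}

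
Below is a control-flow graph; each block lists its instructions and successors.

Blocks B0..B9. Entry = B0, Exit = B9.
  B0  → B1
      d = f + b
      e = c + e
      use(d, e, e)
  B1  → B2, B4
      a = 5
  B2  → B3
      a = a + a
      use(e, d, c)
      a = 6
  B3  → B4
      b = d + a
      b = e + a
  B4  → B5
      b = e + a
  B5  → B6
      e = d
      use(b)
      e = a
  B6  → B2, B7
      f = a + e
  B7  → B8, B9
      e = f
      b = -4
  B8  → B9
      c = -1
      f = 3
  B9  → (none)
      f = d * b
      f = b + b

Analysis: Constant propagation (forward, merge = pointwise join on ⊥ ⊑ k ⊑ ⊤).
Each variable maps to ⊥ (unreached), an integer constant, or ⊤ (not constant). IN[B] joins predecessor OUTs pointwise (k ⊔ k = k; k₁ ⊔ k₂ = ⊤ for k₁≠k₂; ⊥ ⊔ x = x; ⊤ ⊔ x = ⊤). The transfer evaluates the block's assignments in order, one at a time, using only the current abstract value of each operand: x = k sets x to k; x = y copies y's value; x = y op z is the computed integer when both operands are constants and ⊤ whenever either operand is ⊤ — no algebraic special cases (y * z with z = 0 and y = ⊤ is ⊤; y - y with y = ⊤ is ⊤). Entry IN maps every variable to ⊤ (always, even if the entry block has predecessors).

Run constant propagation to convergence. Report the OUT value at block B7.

Answer: {a: ⊤, b: -4, c: ⊤, d: ⊤, e: ⊤, f: ⊤}

Trace:
Fixpoint table:
  B0:  IN=(all ⊤)  OUT=(all ⊤)
  B1:  IN=(all ⊤)  OUT={a:5; rest ⊤}
  B2:  IN=(all ⊤)  OUT={a:6; rest ⊤}
  B3:  IN={a:6; rest ⊤}  OUT={a:6; rest ⊤}
  B4:  IN=(all ⊤)  OUT=(all ⊤)
  B5:  IN=(all ⊤)  OUT=(all ⊤)
  B6:  IN=(all ⊤)  OUT=(all ⊤)
  B7:  IN=(all ⊤)  OUT={b:-4; rest ⊤}
  B8:  IN={b:-4; rest ⊤}  OUT={b:-4, c:-1, f:3; rest ⊤}
  B9:  IN={b:-4; rest ⊤}  OUT={b:-4, f:-8; rest ⊤}

Merge at B7: IN[B7] = OUT[B6] = {a: ⊤, b: ⊤, c: ⊤, d: ⊤, e: ⊤, f: ⊤}
Applying B7's transfer function to that IN value gives OUT[B7] (row B7 above).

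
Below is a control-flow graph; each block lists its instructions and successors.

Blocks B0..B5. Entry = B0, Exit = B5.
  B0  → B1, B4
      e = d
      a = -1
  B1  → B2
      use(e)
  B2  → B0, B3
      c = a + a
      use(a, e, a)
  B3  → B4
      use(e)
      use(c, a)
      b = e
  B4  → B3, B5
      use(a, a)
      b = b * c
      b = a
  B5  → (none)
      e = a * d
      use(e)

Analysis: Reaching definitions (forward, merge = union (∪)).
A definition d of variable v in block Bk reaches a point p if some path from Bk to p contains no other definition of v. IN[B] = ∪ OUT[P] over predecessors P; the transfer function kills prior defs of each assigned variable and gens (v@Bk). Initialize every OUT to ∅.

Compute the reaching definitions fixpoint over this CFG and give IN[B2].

Per-block solution:
  B0: | IN={a@B0, c@B2, e@B0} | OUT={a@B0, c@B2, e@B0}
  B1: | IN={a@B0, c@B2, e@B0} | OUT={a@B0, c@B2, e@B0}
  B2: | IN={a@B0, c@B2, e@B0} | OUT={a@B0, c@B2, e@B0}
  B3: | IN={a@B0, b@B4, c@B2, e@B0} | OUT={a@B0, b@B3, c@B2, e@B0}
  B4: | IN={a@B0, b@B3, c@B2, e@B0} | OUT={a@B0, b@B4, c@B2, e@B0}
  B5: | IN={a@B0, b@B4, c@B2, e@B0} | OUT={a@B0, b@B4, c@B2, e@B5}

Merge at B2: IN[B2] = OUT[B1] = {a@B0, c@B2, e@B0}

Answer: {a@B0, c@B2, e@B0}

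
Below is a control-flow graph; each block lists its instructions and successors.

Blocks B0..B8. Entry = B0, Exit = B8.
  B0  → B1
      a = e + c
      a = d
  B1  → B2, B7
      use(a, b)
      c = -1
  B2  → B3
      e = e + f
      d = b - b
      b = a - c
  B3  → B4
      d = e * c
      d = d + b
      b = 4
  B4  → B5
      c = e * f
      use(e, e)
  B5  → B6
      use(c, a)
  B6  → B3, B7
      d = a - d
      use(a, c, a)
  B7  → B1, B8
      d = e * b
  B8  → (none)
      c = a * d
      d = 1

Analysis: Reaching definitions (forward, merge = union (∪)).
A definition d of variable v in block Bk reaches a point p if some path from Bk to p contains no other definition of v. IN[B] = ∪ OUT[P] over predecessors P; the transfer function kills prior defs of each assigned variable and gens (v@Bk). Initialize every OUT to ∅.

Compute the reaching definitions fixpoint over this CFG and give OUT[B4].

Per-block solution:
  B0:   IN={}   OUT={a@B0}
  B1:   IN={a@B0, b@B3, c@B1, c@B4, d@B7, e@B2}   OUT={a@B0, b@B3, c@B1, d@B7, e@B2}
  B2:   IN={a@B0, b@B3, c@B1, d@B7, e@B2}   OUT={a@B0, b@B2, c@B1, d@B2, e@B2}
  B3:   IN={a@B0, b@B2, b@B3, c@B1, c@B4, d@B2, d@B6, e@B2}   OUT={a@B0, b@B3, c@B1, c@B4, d@B3, e@B2}
  B4:   IN={a@B0, b@B3, c@B1, c@B4, d@B3, e@B2}   OUT={a@B0, b@B3, c@B4, d@B3, e@B2}
  B5:   IN={a@B0, b@B3, c@B4, d@B3, e@B2}   OUT={a@B0, b@B3, c@B4, d@B3, e@B2}
  B6:   IN={a@B0, b@B3, c@B4, d@B3, e@B2}   OUT={a@B0, b@B3, c@B4, d@B6, e@B2}
  B7:   IN={a@B0, b@B3, c@B1, c@B4, d@B6, d@B7, e@B2}   OUT={a@B0, b@B3, c@B1, c@B4, d@B7, e@B2}
  B8:   IN={a@B0, b@B3, c@B1, c@B4, d@B7, e@B2}   OUT={a@B0, b@B3, c@B8, d@B8, e@B2}

Merge at B4: IN[B4] = OUT[B3] = {a@B0, b@B3, c@B1, c@B4, d@B3, e@B2}
Applying B4's transfer function to that IN value gives OUT[B4] (row B4 above).

Answer: {a@B0, b@B3, c@B4, d@B3, e@B2}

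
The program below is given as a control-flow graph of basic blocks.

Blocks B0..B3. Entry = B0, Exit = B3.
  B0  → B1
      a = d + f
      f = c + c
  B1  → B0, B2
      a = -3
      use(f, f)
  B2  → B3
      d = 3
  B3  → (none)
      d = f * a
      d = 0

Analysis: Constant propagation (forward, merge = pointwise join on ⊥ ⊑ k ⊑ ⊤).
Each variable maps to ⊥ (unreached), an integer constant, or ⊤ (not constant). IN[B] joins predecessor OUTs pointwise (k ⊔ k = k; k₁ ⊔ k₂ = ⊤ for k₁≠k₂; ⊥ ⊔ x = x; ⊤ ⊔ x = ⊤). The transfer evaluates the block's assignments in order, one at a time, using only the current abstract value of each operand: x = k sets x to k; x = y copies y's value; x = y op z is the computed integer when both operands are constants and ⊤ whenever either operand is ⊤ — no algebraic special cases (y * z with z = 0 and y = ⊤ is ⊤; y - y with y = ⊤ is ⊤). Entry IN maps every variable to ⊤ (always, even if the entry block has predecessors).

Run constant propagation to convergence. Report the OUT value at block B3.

Answer: {a: -3, b: ⊤, c: ⊤, d: 0, e: ⊤, f: ⊤}

Derivation:
Converged values:
  B0:  IN=(all ⊤)  OUT=(all ⊤)
  B1:  IN=(all ⊤)  OUT={a:-3; rest ⊤}
  B2:  IN={a:-3; rest ⊤}  OUT={a:-3, d:3; rest ⊤}
  B3:  IN={a:-3, d:3; rest ⊤}  OUT={a:-3, d:0; rest ⊤}

Merge at B3: IN[B3] = OUT[B2] = {a: -3, b: ⊤, c: ⊤, d: 3, e: ⊤, f: ⊤}
Applying B3's transfer function to that IN value gives OUT[B3] (row B3 above).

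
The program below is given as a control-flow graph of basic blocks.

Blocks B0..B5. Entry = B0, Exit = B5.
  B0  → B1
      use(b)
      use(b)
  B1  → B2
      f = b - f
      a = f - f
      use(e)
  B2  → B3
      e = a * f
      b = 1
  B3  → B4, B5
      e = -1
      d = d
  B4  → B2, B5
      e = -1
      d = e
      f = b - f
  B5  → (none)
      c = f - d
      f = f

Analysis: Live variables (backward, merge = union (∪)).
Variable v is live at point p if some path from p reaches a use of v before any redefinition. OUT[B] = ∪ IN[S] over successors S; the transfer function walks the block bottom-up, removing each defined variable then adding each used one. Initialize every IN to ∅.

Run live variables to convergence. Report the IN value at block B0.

Per-block solution:
  B0:   IN={b, d, e, f}   OUT={b, d, e, f}
  B1:   IN={b, d, e, f}   OUT={a, d, f}
  B2:   IN={a, d, f}   OUT={a, b, d, f}
  B3:   IN={a, b, d, f}   OUT={a, b, d, f}
  B4:   IN={a, b, f}   OUT={a, d, f}
  B5:   IN={d, f}   OUT={}

Merge at B0: OUT[B0] = IN[B1] = {b, d, e, f}
Applying B0's transfer function to that OUT value gives IN[B0] (row B0 above).

Answer: {b, d, e, f}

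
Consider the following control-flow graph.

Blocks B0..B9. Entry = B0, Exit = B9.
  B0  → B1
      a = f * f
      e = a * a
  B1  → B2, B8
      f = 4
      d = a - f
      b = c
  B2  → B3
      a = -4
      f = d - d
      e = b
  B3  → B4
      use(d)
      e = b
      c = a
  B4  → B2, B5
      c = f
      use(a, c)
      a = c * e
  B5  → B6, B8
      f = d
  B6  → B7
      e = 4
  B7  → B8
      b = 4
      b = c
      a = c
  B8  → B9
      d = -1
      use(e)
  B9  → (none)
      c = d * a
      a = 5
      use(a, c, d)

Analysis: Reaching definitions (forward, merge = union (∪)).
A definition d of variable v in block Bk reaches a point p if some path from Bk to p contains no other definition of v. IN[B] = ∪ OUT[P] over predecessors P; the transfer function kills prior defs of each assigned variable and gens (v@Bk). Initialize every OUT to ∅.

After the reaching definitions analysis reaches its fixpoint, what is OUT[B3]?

Fixpoint table:
  B0:  IN={}  OUT={a@B0, e@B0}
  B1:  IN={a@B0, e@B0}  OUT={a@B0, b@B1, d@B1, e@B0, f@B1}
  B2:  IN={a@B0, a@B4, b@B1, c@B4, d@B1, e@B0, e@B3, f@B1, f@B2}  OUT={a@B2, b@B1, c@B4, d@B1, e@B2, f@B2}
  B3:  IN={a@B2, b@B1, c@B4, d@B1, e@B2, f@B2}  OUT={a@B2, b@B1, c@B3, d@B1, e@B3, f@B2}
  B4:  IN={a@B2, b@B1, c@B3, d@B1, e@B3, f@B2}  OUT={a@B4, b@B1, c@B4, d@B1, e@B3, f@B2}
  B5:  IN={a@B4, b@B1, c@B4, d@B1, e@B3, f@B2}  OUT={a@B4, b@B1, c@B4, d@B1, e@B3, f@B5}
  B6:  IN={a@B4, b@B1, c@B4, d@B1, e@B3, f@B5}  OUT={a@B4, b@B1, c@B4, d@B1, e@B6, f@B5}
  B7:  IN={a@B4, b@B1, c@B4, d@B1, e@B6, f@B5}  OUT={a@B7, b@B7, c@B4, d@B1, e@B6, f@B5}
  B8:  IN={a@B0, a@B4, a@B7, b@B1, b@B7, c@B4, d@B1, e@B0, e@B3, e@B6, f@B1, f@B5}  OUT={a@B0, a@B4, a@B7, b@B1, b@B7, c@B4, d@B8, e@B0, e@B3, e@B6, f@B1, f@B5}
  B9:  IN={a@B0, a@B4, a@B7, b@B1, b@B7, c@B4, d@B8, e@B0, e@B3, e@B6, f@B1, f@B5}  OUT={a@B9, b@B1, b@B7, c@B9, d@B8, e@B0, e@B3, e@B6, f@B1, f@B5}

Merge at B3: IN[B3] = OUT[B2] = {a@B2, b@B1, c@B4, d@B1, e@B2, f@B2}
Applying B3's transfer function to that IN value gives OUT[B3] (row B3 above).

Answer: {a@B2, b@B1, c@B3, d@B1, e@B3, f@B2}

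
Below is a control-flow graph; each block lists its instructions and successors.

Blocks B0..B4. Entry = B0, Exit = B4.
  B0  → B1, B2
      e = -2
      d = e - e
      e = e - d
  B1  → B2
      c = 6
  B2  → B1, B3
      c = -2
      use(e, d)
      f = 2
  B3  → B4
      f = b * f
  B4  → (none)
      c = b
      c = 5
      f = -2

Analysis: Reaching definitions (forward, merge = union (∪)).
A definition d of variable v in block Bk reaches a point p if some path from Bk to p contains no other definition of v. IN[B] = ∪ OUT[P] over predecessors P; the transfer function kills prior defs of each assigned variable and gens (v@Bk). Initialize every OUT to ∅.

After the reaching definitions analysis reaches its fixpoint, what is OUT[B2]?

Answer: {c@B2, d@B0, e@B0, f@B2}

Working:
Per-block solution:
  B0:   IN={}   OUT={d@B0, e@B0}
  B1:   IN={c@B2, d@B0, e@B0, f@B2}   OUT={c@B1, d@B0, e@B0, f@B2}
  B2:   IN={c@B1, d@B0, e@B0, f@B2}   OUT={c@B2, d@B0, e@B0, f@B2}
  B3:   IN={c@B2, d@B0, e@B0, f@B2}   OUT={c@B2, d@B0, e@B0, f@B3}
  B4:   IN={c@B2, d@B0, e@B0, f@B3}   OUT={c@B4, d@B0, e@B0, f@B4}

Merge at B2: IN[B2] = OUT[B0] ⊔ OUT[B1] = {c@B1, d@B0, e@B0, f@B2}
Applying B2's transfer function to that IN value gives OUT[B2] (row B2 above).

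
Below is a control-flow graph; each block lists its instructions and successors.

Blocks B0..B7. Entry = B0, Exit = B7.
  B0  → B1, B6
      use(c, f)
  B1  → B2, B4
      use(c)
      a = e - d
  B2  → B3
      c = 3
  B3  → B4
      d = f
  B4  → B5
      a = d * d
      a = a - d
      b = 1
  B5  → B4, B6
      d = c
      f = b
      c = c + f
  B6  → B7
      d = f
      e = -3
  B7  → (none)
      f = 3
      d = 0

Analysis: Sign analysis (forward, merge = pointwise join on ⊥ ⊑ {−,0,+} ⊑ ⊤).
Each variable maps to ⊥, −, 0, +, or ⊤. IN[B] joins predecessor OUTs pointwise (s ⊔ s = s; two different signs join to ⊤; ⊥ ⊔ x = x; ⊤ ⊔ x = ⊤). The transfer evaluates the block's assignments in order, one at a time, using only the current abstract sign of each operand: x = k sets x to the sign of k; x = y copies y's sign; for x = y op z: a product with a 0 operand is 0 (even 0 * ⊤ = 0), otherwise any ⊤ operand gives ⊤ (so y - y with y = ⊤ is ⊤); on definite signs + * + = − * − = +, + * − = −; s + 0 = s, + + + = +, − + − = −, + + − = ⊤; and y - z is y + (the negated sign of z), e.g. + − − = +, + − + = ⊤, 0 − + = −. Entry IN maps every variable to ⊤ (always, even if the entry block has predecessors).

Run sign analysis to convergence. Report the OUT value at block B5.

Answer: {a: ⊤, b: +, c: ⊤, d: ⊤, e: ⊤, f: +}

Trace:
Fixpoint table:
  B0:   IN=(all ⊤)   OUT=(all ⊤)
  B1:   IN=(all ⊤)   OUT=(all ⊤)
  B2:   IN=(all ⊤)   OUT={c:+; rest ⊤}
  B3:   IN={c:+; rest ⊤}   OUT={c:+; rest ⊤}
  B4:   IN=(all ⊤)   OUT={b:+; rest ⊤}
  B5:   IN={b:+; rest ⊤}   OUT={b:+, f:+; rest ⊤}
  B6:   IN=(all ⊤)   OUT={e:-; rest ⊤}
  B7:   IN={e:-; rest ⊤}   OUT={d:0, e:-, f:+; rest ⊤}

Merge at B5: IN[B5] = OUT[B4] = {a: ⊤, b: +, c: ⊤, d: ⊤, e: ⊤, f: ⊤}
Applying B5's transfer function to that IN value gives OUT[B5] (row B5 above).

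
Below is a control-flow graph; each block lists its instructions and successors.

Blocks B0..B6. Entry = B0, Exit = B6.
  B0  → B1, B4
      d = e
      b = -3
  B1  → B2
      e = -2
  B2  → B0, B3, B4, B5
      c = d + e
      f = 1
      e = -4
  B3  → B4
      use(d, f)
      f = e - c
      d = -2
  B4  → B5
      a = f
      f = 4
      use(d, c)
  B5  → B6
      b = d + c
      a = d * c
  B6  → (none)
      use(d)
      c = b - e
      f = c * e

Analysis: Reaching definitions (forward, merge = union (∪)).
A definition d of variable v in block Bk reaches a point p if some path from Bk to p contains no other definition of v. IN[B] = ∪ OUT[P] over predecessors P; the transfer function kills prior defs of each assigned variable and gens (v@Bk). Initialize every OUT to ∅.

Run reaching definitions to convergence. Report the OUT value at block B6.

Per-block solution:
  B0:  IN={b@B0, c@B2, d@B0, e@B2, f@B2}  OUT={b@B0, c@B2, d@B0, e@B2, f@B2}
  B1:  IN={b@B0, c@B2, d@B0, e@B2, f@B2}  OUT={b@B0, c@B2, d@B0, e@B1, f@B2}
  B2:  IN={b@B0, c@B2, d@B0, e@B1, f@B2}  OUT={b@B0, c@B2, d@B0, e@B2, f@B2}
  B3:  IN={b@B0, c@B2, d@B0, e@B2, f@B2}  OUT={b@B0, c@B2, d@B3, e@B2, f@B3}
  B4:  IN={b@B0, c@B2, d@B0, d@B3, e@B2, f@B2, f@B3}  OUT={a@B4, b@B0, c@B2, d@B0, d@B3, e@B2, f@B4}
  B5:  IN={a@B4, b@B0, c@B2, d@B0, d@B3, e@B2, f@B2, f@B4}  OUT={a@B5, b@B5, c@B2, d@B0, d@B3, e@B2, f@B2, f@B4}
  B6:  IN={a@B5, b@B5, c@B2, d@B0, d@B3, e@B2, f@B2, f@B4}  OUT={a@B5, b@B5, c@B6, d@B0, d@B3, e@B2, f@B6}

Merge at B6: IN[B6] = OUT[B5] = {a@B5, b@B5, c@B2, d@B0, d@B3, e@B2, f@B2, f@B4}
Applying B6's transfer function to that IN value gives OUT[B6] (row B6 above).

Answer: {a@B5, b@B5, c@B6, d@B0, d@B3, e@B2, f@B6}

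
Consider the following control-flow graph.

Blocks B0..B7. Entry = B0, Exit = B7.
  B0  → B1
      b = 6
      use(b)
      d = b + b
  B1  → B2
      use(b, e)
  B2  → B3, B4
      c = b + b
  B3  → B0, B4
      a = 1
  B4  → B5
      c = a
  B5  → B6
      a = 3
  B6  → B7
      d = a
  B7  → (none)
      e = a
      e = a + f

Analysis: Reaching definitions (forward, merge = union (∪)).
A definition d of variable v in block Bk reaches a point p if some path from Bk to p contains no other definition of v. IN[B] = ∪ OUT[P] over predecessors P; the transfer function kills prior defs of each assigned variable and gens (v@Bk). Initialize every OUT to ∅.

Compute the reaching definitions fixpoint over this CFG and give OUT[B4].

Per-block solution:
  B0:  IN={a@B3, b@B0, c@B2, d@B0}  OUT={a@B3, b@B0, c@B2, d@B0}
  B1:  IN={a@B3, b@B0, c@B2, d@B0}  OUT={a@B3, b@B0, c@B2, d@B0}
  B2:  IN={a@B3, b@B0, c@B2, d@B0}  OUT={a@B3, b@B0, c@B2, d@B0}
  B3:  IN={a@B3, b@B0, c@B2, d@B0}  OUT={a@B3, b@B0, c@B2, d@B0}
  B4:  IN={a@B3, b@B0, c@B2, d@B0}  OUT={a@B3, b@B0, c@B4, d@B0}
  B5:  IN={a@B3, b@B0, c@B4, d@B0}  OUT={a@B5, b@B0, c@B4, d@B0}
  B6:  IN={a@B5, b@B0, c@B4, d@B0}  OUT={a@B5, b@B0, c@B4, d@B6}
  B7:  IN={a@B5, b@B0, c@B4, d@B6}  OUT={a@B5, b@B0, c@B4, d@B6, e@B7}

Merge at B4: IN[B4] = OUT[B2] ⊔ OUT[B3] = {a@B3, b@B0, c@B2, d@B0}
Applying B4's transfer function to that IN value gives OUT[B4] (row B4 above).

Answer: {a@B3, b@B0, c@B4, d@B0}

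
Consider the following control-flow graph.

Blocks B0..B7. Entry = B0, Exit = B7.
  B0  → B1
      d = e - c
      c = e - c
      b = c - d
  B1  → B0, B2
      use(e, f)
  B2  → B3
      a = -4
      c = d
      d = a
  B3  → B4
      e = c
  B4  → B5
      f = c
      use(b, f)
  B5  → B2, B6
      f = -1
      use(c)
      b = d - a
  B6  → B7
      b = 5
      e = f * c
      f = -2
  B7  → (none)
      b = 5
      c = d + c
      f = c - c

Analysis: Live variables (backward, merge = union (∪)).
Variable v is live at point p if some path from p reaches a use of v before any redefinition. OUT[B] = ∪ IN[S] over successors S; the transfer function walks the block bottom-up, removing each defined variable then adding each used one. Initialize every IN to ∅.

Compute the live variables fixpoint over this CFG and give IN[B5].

Answer: {a, c, d}

Derivation:
Converged values:
  B0: | IN={c, e, f} | OUT={b, c, d, e, f}
  B1: | IN={b, c, d, e, f} | OUT={b, c, d, e, f}
  B2: | IN={b, d} | OUT={a, b, c, d}
  B3: | IN={a, b, c, d} | OUT={a, b, c, d}
  B4: | IN={a, b, c, d} | OUT={a, c, d}
  B5: | IN={a, c, d} | OUT={b, c, d, f}
  B6: | IN={c, d, f} | OUT={c, d}
  B7: | IN={c, d} | OUT={}

Merge at B5: OUT[B5] = IN[B2] ⊔ IN[B6] = {b, c, d, f}
Applying B5's transfer function to that OUT value gives IN[B5] (row B5 above).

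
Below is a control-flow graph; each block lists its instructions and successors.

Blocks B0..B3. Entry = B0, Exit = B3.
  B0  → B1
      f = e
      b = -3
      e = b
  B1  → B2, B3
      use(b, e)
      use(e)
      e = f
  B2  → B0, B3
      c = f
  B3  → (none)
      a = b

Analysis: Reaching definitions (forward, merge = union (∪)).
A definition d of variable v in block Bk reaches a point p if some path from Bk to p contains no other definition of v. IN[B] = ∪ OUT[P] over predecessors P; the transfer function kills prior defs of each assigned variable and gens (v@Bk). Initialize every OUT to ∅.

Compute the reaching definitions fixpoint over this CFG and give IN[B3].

Fixpoint table:
  B0:   IN={b@B0, c@B2, e@B1, f@B0}   OUT={b@B0, c@B2, e@B0, f@B0}
  B1:   IN={b@B0, c@B2, e@B0, f@B0}   OUT={b@B0, c@B2, e@B1, f@B0}
  B2:   IN={b@B0, c@B2, e@B1, f@B0}   OUT={b@B0, c@B2, e@B1, f@B0}
  B3:   IN={b@B0, c@B2, e@B1, f@B0}   OUT={a@B3, b@B0, c@B2, e@B1, f@B0}

Merge at B3: IN[B3] = OUT[B1] ⊔ OUT[B2] = {b@B0, c@B2, e@B1, f@B0}

Answer: {b@B0, c@B2, e@B1, f@B0}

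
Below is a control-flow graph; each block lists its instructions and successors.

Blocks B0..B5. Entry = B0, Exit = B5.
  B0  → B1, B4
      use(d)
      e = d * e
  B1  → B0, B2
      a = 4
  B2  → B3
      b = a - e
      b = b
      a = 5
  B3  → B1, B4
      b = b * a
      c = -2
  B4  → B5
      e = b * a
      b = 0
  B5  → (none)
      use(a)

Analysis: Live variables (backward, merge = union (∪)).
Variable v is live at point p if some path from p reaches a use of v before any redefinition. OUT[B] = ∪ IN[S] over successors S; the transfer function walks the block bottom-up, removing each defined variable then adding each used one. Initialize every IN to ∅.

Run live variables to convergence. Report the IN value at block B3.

Answer: {a, b, d, e}

Derivation:
Converged values:
  B0:  IN={a, b, d, e}  OUT={a, b, d, e}
  B1:  IN={b, d, e}  OUT={a, b, d, e}
  B2:  IN={a, d, e}  OUT={a, b, d, e}
  B3:  IN={a, b, d, e}  OUT={a, b, d, e}
  B4:  IN={a, b}  OUT={a}
  B5:  IN={a}  OUT={}

Merge at B3: OUT[B3] = IN[B1] ⊔ IN[B4] = {a, b, d, e}
Applying B3's transfer function to that OUT value gives IN[B3] (row B3 above).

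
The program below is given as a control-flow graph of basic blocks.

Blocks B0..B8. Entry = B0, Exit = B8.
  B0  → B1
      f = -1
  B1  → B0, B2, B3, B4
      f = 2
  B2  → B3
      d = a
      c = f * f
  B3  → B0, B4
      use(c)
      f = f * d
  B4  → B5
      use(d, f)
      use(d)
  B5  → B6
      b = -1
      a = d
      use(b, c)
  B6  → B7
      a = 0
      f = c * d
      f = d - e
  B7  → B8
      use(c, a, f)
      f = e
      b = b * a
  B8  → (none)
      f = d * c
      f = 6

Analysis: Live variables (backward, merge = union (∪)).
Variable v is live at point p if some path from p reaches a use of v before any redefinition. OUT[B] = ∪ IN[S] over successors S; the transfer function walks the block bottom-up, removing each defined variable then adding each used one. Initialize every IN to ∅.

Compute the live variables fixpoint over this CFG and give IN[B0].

Answer: {a, c, d, e}

Trace:
Per-block solution:
  B0:   IN={a, c, d, e}   OUT={a, c, d, e}
  B1:   IN={a, c, d, e}   OUT={a, c, d, e, f}
  B2:   IN={a, e, f}   OUT={a, c, d, e, f}
  B3:   IN={a, c, d, e, f}   OUT={a, c, d, e, f}
  B4:   IN={c, d, e, f}   OUT={c, d, e}
  B5:   IN={c, d, e}   OUT={b, c, d, e}
  B6:   IN={b, c, d, e}   OUT={a, b, c, d, e, f}
  B7:   IN={a, b, c, d, e, f}   OUT={c, d}
  B8:   IN={c, d}   OUT={}

Merge at B0: OUT[B0] = IN[B1] = {a, c, d, e}
Applying B0's transfer function to that OUT value gives IN[B0] (row B0 above).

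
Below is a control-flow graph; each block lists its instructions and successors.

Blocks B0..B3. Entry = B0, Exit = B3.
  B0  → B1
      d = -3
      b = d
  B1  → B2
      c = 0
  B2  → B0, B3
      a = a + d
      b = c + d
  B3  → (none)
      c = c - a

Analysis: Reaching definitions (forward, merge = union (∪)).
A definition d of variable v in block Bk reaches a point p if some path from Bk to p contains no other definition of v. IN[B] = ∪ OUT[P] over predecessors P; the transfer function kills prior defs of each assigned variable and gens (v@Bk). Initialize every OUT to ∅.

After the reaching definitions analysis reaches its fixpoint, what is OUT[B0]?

Fixpoint table:
  B0:  IN={a@B2, b@B2, c@B1, d@B0}  OUT={a@B2, b@B0, c@B1, d@B0}
  B1:  IN={a@B2, b@B0, c@B1, d@B0}  OUT={a@B2, b@B0, c@B1, d@B0}
  B2:  IN={a@B2, b@B0, c@B1, d@B0}  OUT={a@B2, b@B2, c@B1, d@B0}
  B3:  IN={a@B2, b@B2, c@B1, d@B0}  OUT={a@B2, b@B2, c@B3, d@B0}

Merge at B0 (entry node, so the boundary value {} is joined with the incoming edge(s)): IN[B0] = {} ⊔ OUT[B2] = {a@B2, b@B2, c@B1, d@B0}
Applying B0's transfer function to that IN value gives OUT[B0] (row B0 above).

Answer: {a@B2, b@B0, c@B1, d@B0}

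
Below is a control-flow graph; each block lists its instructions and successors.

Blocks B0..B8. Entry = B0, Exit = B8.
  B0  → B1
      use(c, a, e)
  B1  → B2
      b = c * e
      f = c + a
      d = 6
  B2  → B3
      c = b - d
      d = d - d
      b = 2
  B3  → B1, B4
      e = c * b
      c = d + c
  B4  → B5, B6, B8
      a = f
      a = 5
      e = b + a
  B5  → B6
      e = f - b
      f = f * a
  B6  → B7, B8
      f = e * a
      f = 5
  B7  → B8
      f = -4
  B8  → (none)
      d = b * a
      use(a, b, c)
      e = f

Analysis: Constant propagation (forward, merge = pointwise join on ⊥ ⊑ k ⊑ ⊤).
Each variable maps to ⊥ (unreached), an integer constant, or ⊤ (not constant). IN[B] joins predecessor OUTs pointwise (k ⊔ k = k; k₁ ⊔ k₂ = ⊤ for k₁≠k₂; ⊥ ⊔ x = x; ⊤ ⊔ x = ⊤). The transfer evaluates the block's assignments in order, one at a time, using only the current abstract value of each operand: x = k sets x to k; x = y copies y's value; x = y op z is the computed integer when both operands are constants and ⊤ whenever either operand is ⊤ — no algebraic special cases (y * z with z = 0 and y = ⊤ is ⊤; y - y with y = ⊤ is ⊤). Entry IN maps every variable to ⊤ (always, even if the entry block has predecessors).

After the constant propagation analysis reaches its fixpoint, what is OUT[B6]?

Per-block solution:
  B0: | IN=(all ⊤) | OUT=(all ⊤)
  B1: | IN=(all ⊤) | OUT={d:6; rest ⊤}
  B2: | IN={d:6; rest ⊤} | OUT={b:2, d:0; rest ⊤}
  B3: | IN={b:2, d:0; rest ⊤} | OUT={b:2, d:0; rest ⊤}
  B4: | IN={b:2, d:0; rest ⊤} | OUT={a:5, b:2, d:0, e:7; rest ⊤}
  B5: | IN={a:5, b:2, d:0, e:7; rest ⊤} | OUT={a:5, b:2, d:0; rest ⊤}
  B6: | IN={a:5, b:2, d:0; rest ⊤} | OUT={a:5, b:2, d:0, f:5; rest ⊤}
  B7: | IN={a:5, b:2, d:0, f:5; rest ⊤} | OUT={a:5, b:2, d:0, f:-4; rest ⊤}
  B8: | IN={a:5, b:2, d:0; rest ⊤} | OUT={a:5, b:2, d:10; rest ⊤}

Merge at B6: IN[B6] = OUT[B4] ⊔ OUT[B5] = {a: 5, b: 2, c: ⊤, d: 0, e: ⊤, f: ⊤}
Applying B6's transfer function to that IN value gives OUT[B6] (row B6 above).

Answer: {a: 5, b: 2, c: ⊤, d: 0, e: ⊤, f: 5}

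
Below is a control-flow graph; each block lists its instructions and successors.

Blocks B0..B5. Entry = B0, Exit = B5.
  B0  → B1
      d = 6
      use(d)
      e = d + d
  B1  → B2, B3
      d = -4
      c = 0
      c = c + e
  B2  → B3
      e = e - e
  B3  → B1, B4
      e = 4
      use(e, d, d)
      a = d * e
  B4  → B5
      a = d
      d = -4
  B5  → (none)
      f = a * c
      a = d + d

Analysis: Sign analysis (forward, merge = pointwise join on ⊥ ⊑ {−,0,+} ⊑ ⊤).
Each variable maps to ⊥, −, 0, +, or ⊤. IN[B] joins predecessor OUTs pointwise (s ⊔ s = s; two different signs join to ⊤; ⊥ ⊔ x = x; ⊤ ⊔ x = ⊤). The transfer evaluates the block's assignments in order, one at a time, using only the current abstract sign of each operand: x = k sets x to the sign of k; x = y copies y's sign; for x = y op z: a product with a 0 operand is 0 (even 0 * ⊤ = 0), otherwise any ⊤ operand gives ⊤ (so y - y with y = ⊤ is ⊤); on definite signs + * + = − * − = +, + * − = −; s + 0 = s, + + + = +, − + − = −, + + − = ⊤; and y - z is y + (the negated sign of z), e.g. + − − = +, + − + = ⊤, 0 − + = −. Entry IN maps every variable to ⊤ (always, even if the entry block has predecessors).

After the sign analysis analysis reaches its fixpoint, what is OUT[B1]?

Converged values:
  B0: | IN=(all ⊤) | OUT={d:+, e:+; rest ⊤}
  B1: | IN={e:+; rest ⊤} | OUT={c:+, d:-, e:+; rest ⊤}
  B2: | IN={c:+, d:-, e:+; rest ⊤} | OUT={c:+, d:-; rest ⊤}
  B3: | IN={c:+, d:-; rest ⊤} | OUT={a:-, c:+, d:-, e:+; rest ⊤}
  B4: | IN={a:-, c:+, d:-, e:+; rest ⊤} | OUT={a:-, c:+, d:-, e:+; rest ⊤}
  B5: | IN={a:-, c:+, d:-, e:+; rest ⊤} | OUT={a:-, c:+, d:-, e:+, f:-; rest ⊤}

Merge at B1: IN[B1] = OUT[B0] ⊔ OUT[B3] = {a: ⊤, b: ⊤, c: ⊤, d: ⊤, e: +, f: ⊤}
Applying B1's transfer function to that IN value gives OUT[B1] (row B1 above).

Answer: {a: ⊤, b: ⊤, c: +, d: -, e: +, f: ⊤}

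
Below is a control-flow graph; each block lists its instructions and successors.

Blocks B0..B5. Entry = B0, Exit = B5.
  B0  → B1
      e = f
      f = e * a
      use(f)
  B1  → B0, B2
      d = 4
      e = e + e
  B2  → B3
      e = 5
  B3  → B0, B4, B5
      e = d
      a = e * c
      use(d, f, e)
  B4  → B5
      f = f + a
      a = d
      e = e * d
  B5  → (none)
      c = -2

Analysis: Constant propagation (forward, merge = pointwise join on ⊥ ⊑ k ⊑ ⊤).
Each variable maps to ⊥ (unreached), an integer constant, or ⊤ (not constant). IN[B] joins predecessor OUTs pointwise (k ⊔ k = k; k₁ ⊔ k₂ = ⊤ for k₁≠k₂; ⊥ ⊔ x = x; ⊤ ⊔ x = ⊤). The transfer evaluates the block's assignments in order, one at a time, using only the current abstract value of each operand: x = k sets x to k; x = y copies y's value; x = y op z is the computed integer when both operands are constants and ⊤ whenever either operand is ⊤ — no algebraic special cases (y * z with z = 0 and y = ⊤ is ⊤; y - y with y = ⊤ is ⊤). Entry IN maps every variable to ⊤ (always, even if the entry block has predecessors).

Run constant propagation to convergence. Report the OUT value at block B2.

Fixpoint table:
  B0:  IN=(all ⊤)  OUT=(all ⊤)
  B1:  IN=(all ⊤)  OUT={d:4; rest ⊤}
  B2:  IN={d:4; rest ⊤}  OUT={d:4, e:5; rest ⊤}
  B3:  IN={d:4, e:5; rest ⊤}  OUT={d:4, e:4; rest ⊤}
  B4:  IN={d:4, e:4; rest ⊤}  OUT={a:4, d:4, e:16; rest ⊤}
  B5:  IN={d:4; rest ⊤}  OUT={c:-2, d:4; rest ⊤}

Merge at B2: IN[B2] = OUT[B1] = {a: ⊤, b: ⊤, c: ⊤, d: 4, e: ⊤, f: ⊤}
Applying B2's transfer function to that IN value gives OUT[B2] (row B2 above).

Answer: {a: ⊤, b: ⊤, c: ⊤, d: 4, e: 5, f: ⊤}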